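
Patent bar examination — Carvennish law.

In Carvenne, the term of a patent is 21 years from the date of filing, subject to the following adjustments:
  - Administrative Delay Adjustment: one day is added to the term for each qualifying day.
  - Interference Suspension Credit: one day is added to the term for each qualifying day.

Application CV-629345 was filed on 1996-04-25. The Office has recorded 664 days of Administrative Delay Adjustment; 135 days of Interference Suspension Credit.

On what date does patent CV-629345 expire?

July 3, 2019

Base term: filing date + 21 years → 25 April 2017.
Administrative Delay Adjustment: +664 days → 18 February 2019.
Interference Suspension Credit: +135 days → 3 July 2019.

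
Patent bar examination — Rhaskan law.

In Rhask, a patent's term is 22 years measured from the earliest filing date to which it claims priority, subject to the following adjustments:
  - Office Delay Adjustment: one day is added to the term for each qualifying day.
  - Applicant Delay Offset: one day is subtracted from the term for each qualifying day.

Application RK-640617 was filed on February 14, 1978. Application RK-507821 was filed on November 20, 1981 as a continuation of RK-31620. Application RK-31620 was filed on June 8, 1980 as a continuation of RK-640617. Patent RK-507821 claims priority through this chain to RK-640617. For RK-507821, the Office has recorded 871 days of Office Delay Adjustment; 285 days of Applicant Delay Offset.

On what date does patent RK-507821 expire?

2001-09-22

Earliest priority filing: 14 February 1978.
Base term: 14 February 1978 + 22 years → 14 February 2000.
Office Delay Adjustment: +871 days → 4 July 2002.
Applicant Delay Offset: −285 days → 22 September 2001.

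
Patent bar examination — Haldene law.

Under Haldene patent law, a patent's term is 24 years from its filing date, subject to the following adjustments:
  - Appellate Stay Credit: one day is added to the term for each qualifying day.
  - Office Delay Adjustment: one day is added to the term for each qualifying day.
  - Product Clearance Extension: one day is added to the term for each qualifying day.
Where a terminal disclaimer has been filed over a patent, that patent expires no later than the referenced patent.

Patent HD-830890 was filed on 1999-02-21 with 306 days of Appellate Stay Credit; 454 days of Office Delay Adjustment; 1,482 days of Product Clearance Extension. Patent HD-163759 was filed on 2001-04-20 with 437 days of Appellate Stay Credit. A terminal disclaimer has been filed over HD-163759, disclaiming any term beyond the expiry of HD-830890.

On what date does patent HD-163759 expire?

Natural term of HD-163759:
  Base: filing + 24 years → 20 April 2025.
  Appellate Stay Credit: +437 days → 1 July 2026.
Expiry of referenced patent HD-830890:
  Base: filing + 24 years → 21 February 2023.
  Appellate Stay Credit: +306 days → 24 December 2023.
  Office Delay Adjustment: +454 days → 22 March 2025.
  Product Clearance Extension: +1482 days → 12 April 2029.
Terminal disclaimer: HD-163759 expires on the earlier of 1 July 2026 and 12 April 2029.

2026-07-01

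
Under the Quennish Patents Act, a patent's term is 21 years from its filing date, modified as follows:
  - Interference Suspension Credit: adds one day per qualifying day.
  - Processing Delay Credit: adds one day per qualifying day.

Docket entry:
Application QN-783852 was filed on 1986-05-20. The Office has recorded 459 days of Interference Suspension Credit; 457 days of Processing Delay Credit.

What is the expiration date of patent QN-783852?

Base term: filing date + 21 years → 20 May 2007.
Interference Suspension Credit: +459 days → 21 August 2008.
Processing Delay Credit: +457 days → 21 November 2009.

November 21, 2009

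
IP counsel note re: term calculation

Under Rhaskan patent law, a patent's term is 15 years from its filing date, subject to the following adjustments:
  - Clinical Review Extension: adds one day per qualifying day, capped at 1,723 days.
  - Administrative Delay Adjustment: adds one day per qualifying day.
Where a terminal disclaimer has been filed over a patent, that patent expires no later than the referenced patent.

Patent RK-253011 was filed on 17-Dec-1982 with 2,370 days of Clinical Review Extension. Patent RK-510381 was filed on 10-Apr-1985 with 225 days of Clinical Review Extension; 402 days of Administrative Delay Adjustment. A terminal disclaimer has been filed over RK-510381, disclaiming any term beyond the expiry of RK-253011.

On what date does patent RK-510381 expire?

Natural term of RK-510381:
  Base: filing + 15 years → 10 April 2000.
  Clinical Review Extension: 225 days (within the 1723-day cap) → +225 days → 21 November 2000.
  Administrative Delay Adjustment: +402 days → 28 December 2001.
Expiry of referenced patent RK-253011:
  Base: filing + 15 years → 17 December 1997.
  Clinical Review Extension: 2370 days claimed exceeds the 1723-day cap, so +1723 days → 5 September 2002.
Terminal disclaimer: RK-510381 expires on the earlier of 28 December 2001 and 5 September 2002.

2001-12-28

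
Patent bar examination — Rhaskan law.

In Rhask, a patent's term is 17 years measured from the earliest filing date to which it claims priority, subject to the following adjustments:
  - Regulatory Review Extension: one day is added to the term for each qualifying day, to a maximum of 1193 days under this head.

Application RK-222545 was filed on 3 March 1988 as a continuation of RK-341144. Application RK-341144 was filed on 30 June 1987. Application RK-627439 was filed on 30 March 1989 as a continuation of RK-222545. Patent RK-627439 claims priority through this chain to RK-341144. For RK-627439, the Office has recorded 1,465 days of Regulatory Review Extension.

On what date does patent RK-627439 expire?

October 6, 2007

Earliest priority filing: 30 June 1987.
Base term: 30 June 1987 + 17 years → 30 June 2004.
Regulatory Review Extension: 1465 days claimed exceeds the 1193-day cap, so +1193 days → 6 October 2007.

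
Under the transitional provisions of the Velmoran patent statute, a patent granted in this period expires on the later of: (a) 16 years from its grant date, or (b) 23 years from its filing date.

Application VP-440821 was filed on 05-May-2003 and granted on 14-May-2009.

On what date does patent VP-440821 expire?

(a) grant + 16 years → 14 May 2025.
(b) filing + 23 years → 5 May 2026.
Later of the two: 5 May 2026.

2026-05-05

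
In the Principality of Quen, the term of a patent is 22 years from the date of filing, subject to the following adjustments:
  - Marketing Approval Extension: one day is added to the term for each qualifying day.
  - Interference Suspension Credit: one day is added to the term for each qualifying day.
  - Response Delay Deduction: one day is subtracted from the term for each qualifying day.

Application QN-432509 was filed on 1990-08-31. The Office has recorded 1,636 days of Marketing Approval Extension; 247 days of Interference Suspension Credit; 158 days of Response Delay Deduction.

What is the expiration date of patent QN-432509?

Base term: filing date + 22 years → 31 August 2012.
Marketing Approval Extension: +1636 days → 22 February 2017.
Interference Suspension Credit: +247 days → 27 October 2017.
Response Delay Deduction: −158 days → 22 May 2017.

May 22, 2017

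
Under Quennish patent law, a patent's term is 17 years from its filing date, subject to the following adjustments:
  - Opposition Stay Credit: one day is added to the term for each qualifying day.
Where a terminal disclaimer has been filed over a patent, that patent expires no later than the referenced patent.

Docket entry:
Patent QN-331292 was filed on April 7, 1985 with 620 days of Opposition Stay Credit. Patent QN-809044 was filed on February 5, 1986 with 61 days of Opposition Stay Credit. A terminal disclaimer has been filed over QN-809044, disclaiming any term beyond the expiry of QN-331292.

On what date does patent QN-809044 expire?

Natural term of QN-809044:
  Base: filing + 17 years → 5 February 2003.
  Opposition Stay Credit: +61 days → 7 April 2003.
Expiry of referenced patent QN-331292:
  Base: filing + 17 years → 7 April 2002.
  Opposition Stay Credit: +620 days → 18 December 2003.
Terminal disclaimer: QN-809044 expires on the earlier of 7 April 2003 and 18 December 2003.

2003-04-07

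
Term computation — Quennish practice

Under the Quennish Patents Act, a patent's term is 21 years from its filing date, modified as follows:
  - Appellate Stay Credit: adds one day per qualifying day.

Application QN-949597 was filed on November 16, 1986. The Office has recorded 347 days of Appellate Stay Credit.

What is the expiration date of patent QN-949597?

Base term: filing date + 21 years → 16 November 2007.
Appellate Stay Credit: +347 days → 28 October 2008.

October 28, 2008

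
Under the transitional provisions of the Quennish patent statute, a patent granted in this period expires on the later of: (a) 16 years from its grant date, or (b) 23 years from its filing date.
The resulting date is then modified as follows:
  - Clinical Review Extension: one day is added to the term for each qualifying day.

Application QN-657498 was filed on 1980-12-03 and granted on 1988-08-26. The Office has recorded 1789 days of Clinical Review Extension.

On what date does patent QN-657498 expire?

(a) grant + 16 years → 26 August 2004.
(b) filing + 23 years → 3 December 2003.
Later of the two: 26 August 2004.
Clinical Review Extension: +1789 days → 20 July 2009.

2009-07-20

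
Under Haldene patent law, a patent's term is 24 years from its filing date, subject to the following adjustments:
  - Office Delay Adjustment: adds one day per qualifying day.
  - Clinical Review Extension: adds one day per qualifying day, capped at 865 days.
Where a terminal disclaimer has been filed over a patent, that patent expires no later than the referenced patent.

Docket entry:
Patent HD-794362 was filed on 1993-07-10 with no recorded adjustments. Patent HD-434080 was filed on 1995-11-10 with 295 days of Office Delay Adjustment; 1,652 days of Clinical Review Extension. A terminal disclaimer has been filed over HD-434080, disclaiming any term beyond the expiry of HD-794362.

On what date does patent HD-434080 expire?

July 10, 2017

Natural term of HD-434080:
  Base: filing + 24 years → 10 November 2019.
  Office Delay Adjustment: +295 days → 31 August 2020.
  Clinical Review Extension: 1652 days claimed exceeds the 865-day cap, so +865 days → 13 January 2023.
Expiry of referenced patent HD-794362:
  Base: filing + 24 years → 10 July 2017.
Terminal disclaimer: HD-434080 expires on the earlier of 13 January 2023 and 10 July 2017.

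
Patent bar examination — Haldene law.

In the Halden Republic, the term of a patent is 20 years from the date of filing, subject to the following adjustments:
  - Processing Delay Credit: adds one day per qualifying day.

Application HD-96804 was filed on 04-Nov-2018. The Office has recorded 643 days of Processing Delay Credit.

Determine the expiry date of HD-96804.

Base term: filing date + 20 years → 4 November 2038.
Processing Delay Credit: +643 days → 8 August 2040.

2040-08-08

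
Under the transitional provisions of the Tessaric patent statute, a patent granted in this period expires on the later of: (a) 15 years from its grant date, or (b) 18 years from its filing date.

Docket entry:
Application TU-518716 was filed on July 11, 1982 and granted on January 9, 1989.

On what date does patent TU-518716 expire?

2004-01-09

(a) grant + 15 years → 9 January 2004.
(b) filing + 18 years → 11 July 2000.
Later of the two: 9 January 2004.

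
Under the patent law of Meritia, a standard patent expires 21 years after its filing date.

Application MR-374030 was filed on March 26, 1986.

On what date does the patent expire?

Filing date + 21 years → 26 March 2007.

2007-03-26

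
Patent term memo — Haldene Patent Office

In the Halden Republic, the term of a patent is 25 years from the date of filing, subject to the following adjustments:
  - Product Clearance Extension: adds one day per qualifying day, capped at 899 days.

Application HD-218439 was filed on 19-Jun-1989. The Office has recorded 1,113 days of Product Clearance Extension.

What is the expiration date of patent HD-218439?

2016-12-04

Base term: filing date + 25 years → 19 June 2014.
Product Clearance Extension: 1113 days claimed exceeds the 899-day cap, so +899 days → 4 December 2016.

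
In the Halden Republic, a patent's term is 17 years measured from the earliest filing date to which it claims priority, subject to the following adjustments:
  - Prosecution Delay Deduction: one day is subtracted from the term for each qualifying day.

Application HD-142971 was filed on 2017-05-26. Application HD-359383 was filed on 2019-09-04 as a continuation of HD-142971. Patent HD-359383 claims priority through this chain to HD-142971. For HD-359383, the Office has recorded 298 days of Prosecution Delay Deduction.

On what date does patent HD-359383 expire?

2033-08-01

Earliest priority filing: 26 May 2017.
Base term: 26 May 2017 + 17 years → 26 May 2034.
Prosecution Delay Deduction: −298 days → 1 August 2033.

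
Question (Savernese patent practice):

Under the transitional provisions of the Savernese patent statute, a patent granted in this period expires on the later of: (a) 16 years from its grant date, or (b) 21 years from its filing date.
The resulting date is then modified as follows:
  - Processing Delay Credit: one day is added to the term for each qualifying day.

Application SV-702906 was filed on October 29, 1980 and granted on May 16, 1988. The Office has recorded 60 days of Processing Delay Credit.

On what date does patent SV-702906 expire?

(a) grant + 16 years → 16 May 2004.
(b) filing + 21 years → 29 October 2001.
Later of the two: 16 May 2004.
Processing Delay Credit: +60 days → 15 July 2004.

July 15, 2004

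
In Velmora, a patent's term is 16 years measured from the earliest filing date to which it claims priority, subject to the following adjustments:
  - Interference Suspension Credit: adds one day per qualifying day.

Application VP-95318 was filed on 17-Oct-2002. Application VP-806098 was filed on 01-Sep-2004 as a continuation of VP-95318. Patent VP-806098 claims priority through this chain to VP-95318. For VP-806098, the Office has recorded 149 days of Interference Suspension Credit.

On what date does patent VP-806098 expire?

2019-03-15

Earliest priority filing: 17 October 2002.
Base term: 17 October 2002 + 16 years → 17 October 2018.
Interference Suspension Credit: +149 days → 15 March 2019.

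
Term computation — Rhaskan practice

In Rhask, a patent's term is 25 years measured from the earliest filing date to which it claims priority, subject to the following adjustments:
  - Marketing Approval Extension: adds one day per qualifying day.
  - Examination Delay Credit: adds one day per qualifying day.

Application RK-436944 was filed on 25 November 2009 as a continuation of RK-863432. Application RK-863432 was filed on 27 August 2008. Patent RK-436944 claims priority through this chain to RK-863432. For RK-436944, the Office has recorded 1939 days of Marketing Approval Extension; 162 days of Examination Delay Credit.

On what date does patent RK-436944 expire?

Earliest priority filing: 27 August 2008.
Base term: 27 August 2008 + 25 years → 27 August 2033.
Marketing Approval Extension: +1939 days → 18 December 2038.
Examination Delay Credit: +162 days → 29 May 2039.

May 29, 2039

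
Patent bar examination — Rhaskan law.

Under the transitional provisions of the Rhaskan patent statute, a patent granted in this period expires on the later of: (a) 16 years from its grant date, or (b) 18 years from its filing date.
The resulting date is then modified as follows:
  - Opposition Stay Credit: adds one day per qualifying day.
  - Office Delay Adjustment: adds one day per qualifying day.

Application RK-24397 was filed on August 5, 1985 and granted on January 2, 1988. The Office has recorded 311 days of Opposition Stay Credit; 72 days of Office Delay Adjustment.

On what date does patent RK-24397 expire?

January 19, 2005

(a) grant + 16 years → 2 January 2004.
(b) filing + 18 years → 5 August 2003.
Later of the two: 2 January 2004.
Opposition Stay Credit: +311 days → 8 November 2004.
Office Delay Adjustment: +72 days → 19 January 2005.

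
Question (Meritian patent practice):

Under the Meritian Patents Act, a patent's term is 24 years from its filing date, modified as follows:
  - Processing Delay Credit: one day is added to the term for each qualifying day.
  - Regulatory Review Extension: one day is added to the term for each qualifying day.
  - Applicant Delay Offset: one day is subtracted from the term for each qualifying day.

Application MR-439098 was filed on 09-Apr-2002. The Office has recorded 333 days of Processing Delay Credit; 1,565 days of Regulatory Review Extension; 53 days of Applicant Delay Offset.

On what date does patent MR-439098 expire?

Base term: filing date + 24 years → 9 April 2026.
Processing Delay Credit: +333 days → 8 March 2027.
Regulatory Review Extension: +1565 days → 20 June 2031.
Applicant Delay Offset: −53 days → 28 April 2031.

April 28, 2031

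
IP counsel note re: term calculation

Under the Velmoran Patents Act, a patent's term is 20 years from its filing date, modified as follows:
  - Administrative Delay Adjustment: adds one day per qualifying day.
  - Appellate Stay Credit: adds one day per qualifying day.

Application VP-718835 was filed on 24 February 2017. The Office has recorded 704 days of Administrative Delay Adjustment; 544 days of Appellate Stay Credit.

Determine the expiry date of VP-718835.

July 26, 2040

Base term: filing date + 20 years → 24 February 2037.
Administrative Delay Adjustment: +704 days → 29 January 2039.
Appellate Stay Credit: +544 days → 26 July 2040.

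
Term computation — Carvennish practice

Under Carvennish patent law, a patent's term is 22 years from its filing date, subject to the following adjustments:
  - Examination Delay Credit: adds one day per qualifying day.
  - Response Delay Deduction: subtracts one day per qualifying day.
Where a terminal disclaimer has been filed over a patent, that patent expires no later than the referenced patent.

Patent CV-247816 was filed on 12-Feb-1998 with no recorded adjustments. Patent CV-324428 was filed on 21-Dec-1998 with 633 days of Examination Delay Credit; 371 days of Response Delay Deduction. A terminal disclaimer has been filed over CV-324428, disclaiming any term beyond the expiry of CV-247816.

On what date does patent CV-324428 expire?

2020-02-12

Natural term of CV-324428:
  Base: filing + 22 years → 21 December 2020.
  Examination Delay Credit: +633 days → 15 September 2022.
  Response Delay Deduction: −371 days → 9 September 2021.
Expiry of referenced patent CV-247816:
  Base: filing + 22 years → 12 February 2020.
Terminal disclaimer: CV-324428 expires on the earlier of 9 September 2021 and 12 February 2020.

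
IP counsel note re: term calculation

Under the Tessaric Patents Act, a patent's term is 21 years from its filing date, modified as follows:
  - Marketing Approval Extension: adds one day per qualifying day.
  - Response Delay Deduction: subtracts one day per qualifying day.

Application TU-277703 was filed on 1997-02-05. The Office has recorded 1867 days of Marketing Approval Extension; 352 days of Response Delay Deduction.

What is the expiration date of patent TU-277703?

2022-03-31

Base term: filing date + 21 years → 5 February 2018.
Marketing Approval Extension: +1867 days → 18 March 2023.
Response Delay Deduction: −352 days → 31 March 2022.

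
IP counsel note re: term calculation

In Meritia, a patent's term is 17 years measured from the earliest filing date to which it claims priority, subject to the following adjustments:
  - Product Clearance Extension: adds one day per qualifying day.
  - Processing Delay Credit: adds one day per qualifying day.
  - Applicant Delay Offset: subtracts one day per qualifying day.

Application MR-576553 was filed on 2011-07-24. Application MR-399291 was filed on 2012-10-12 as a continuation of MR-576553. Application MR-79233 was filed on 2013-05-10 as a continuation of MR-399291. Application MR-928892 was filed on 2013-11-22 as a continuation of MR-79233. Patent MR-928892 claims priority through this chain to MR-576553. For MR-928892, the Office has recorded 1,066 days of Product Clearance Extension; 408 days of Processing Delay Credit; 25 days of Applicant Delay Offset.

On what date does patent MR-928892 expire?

2032-07-12

Earliest priority filing: 24 July 2011.
Base term: 24 July 2011 + 17 years → 24 July 2028.
Product Clearance Extension: +1066 days → 25 June 2031.
Processing Delay Credit: +408 days → 6 August 2032.
Applicant Delay Offset: −25 days → 12 July 2032.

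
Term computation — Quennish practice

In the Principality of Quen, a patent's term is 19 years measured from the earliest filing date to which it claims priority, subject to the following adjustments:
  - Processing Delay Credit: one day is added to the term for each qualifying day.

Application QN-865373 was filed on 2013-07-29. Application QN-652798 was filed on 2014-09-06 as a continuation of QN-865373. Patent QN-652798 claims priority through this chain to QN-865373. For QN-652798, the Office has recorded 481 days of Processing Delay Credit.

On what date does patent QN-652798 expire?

November 22, 2033

Earliest priority filing: 29 July 2013.
Base term: 29 July 2013 + 19 years → 29 July 2032.
Processing Delay Credit: +481 days → 22 November 2033.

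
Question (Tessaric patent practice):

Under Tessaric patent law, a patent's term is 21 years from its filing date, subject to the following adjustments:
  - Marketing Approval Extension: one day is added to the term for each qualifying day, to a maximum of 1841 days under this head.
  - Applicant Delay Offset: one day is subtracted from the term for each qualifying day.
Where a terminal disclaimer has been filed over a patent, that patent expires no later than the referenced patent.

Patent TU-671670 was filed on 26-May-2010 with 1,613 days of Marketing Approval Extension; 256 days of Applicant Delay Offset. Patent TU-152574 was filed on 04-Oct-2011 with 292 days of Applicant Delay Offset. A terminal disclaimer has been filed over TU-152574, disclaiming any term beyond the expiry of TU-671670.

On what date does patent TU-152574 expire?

Natural term of TU-152574:
  Base: filing + 21 years → 4 October 2032.
  Applicant Delay Offset: −292 days → 17 December 2031.
Expiry of referenced patent TU-671670:
  Base: filing + 21 years → 26 May 2031.
  Marketing Approval Extension: 1613 days (within the 1841-day cap) → +1613 days → 25 October 2035.
  Applicant Delay Offset: −256 days → 11 February 2035.
Terminal disclaimer: TU-152574 expires on the earlier of 17 December 2031 and 11 February 2035.

2031-12-17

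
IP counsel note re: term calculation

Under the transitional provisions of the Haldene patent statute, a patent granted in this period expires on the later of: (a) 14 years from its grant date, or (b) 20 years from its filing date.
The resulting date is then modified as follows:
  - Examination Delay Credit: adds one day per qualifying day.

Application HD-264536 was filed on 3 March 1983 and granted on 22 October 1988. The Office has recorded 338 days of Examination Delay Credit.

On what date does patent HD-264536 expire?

February 4, 2004

(a) grant + 14 years → 22 October 2002.
(b) filing + 20 years → 3 March 2003.
Later of the two: 3 March 2003.
Examination Delay Credit: +338 days → 4 February 2004.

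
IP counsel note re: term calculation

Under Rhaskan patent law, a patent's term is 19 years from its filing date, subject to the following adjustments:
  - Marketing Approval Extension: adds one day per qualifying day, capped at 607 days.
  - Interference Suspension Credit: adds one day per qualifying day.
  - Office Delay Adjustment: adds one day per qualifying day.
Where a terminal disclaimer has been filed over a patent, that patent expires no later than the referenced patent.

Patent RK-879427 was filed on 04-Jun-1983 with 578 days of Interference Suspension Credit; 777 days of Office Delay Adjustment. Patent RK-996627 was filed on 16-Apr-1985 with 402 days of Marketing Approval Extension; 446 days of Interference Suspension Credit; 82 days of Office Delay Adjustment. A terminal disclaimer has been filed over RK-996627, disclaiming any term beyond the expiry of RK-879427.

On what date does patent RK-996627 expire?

February 18, 2006

Natural term of RK-996627:
  Base: filing + 19 years → 16 April 2004.
  Marketing Approval Extension: 402 days (within the 607-day cap) → +402 days → 23 May 2005.
  Interference Suspension Credit: +446 days → 12 August 2006.
  Office Delay Adjustment: +82 days → 2 November 2006.
Expiry of referenced patent RK-879427:
  Base: filing + 19 years → 4 June 2002.
  Interference Suspension Credit: +578 days → 3 January 2004.
  Office Delay Adjustment: +777 days → 18 February 2006.
Terminal disclaimer: RK-996627 expires on the earlier of 2 November 2006 and 18 February 2006.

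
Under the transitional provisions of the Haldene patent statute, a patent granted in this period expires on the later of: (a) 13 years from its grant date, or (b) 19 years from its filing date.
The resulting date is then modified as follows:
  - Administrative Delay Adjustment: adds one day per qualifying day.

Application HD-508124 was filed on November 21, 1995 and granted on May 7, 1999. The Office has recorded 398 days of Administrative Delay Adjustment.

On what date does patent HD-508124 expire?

2015-12-24

(a) grant + 13 years → 7 May 2012.
(b) filing + 19 years → 21 November 2014.
Later of the two: 21 November 2014.
Administrative Delay Adjustment: +398 days → 24 December 2015.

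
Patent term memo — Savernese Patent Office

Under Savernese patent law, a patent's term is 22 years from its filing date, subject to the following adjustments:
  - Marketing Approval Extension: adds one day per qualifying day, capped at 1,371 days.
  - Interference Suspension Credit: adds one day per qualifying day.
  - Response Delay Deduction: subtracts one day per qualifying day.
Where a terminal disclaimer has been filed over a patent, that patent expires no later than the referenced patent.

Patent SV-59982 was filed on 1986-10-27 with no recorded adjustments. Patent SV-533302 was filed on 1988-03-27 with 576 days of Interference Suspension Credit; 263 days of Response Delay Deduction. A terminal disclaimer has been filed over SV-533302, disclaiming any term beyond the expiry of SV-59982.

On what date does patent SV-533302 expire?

October 27, 2008

Natural term of SV-533302:
  Base: filing + 22 years → 27 March 2010.
  Interference Suspension Credit: +576 days → 24 October 2011.
  Response Delay Deduction: −263 days → 3 February 2011.
Expiry of referenced patent SV-59982:
  Base: filing + 22 years → 27 October 2008.
Terminal disclaimer: SV-533302 expires on the earlier of 3 February 2011 and 27 October 2008.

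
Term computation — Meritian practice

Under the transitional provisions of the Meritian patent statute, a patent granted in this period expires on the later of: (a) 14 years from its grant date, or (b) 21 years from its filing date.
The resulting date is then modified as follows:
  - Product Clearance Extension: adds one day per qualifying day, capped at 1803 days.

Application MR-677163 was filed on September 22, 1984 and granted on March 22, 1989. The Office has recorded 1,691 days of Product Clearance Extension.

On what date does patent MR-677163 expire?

May 10, 2010

(a) grant + 14 years → 22 March 2003.
(b) filing + 21 years → 22 September 2005.
Later of the two: 22 September 2005.
Product Clearance Extension: 1691 days (within the 1803-day cap) → +1691 days → 10 May 2010.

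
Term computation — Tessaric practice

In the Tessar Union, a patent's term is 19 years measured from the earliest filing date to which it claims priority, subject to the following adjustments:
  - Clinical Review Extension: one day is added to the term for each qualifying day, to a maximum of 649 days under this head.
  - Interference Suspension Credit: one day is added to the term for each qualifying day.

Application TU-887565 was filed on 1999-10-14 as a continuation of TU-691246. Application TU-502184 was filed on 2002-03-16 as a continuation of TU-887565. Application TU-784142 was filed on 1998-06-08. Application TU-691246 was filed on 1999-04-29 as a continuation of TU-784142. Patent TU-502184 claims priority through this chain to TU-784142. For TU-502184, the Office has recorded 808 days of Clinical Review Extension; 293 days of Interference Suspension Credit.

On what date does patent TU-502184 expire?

2020-01-06

Earliest priority filing: 8 June 1998.
Base term: 8 June 1998 + 19 years → 8 June 2017.
Clinical Review Extension: 808 days claimed exceeds the 649-day cap, so +649 days → 19 March 2019.
Interference Suspension Credit: +293 days → 6 January 2020.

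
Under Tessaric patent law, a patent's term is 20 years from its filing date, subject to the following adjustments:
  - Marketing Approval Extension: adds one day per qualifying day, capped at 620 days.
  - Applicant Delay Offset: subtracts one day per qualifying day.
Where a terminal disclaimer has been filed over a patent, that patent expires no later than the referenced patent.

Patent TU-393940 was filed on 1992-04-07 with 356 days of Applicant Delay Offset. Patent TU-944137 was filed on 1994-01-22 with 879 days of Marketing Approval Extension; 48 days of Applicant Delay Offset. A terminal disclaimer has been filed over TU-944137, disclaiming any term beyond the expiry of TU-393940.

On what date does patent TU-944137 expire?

Natural term of TU-944137:
  Base: filing + 20 years → 22 January 2014.
  Marketing Approval Extension: 879 days claimed exceeds the 620-day cap, so +620 days → 4 October 2015.
  Applicant Delay Offset: −48 days → 17 August 2015.
Expiry of referenced patent TU-393940:
  Base: filing + 20 years → 7 April 2012.
  Applicant Delay Offset: −356 days → 17 April 2011.
Terminal disclaimer: TU-944137 expires on the earlier of 17 August 2015 and 17 April 2011.

April 17, 2011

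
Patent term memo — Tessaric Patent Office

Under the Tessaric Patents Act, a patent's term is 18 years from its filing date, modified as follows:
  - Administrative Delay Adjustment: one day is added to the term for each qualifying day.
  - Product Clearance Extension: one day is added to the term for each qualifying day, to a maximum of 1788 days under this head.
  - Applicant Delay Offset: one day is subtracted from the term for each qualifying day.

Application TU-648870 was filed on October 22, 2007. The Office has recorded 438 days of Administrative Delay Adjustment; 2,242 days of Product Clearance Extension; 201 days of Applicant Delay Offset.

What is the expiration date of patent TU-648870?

2031-05-09

Base term: filing date + 18 years → 22 October 2025.
Administrative Delay Adjustment: +438 days → 3 January 2027.
Product Clearance Extension: 2242 days claimed exceeds the 1788-day cap, so +1788 days → 26 November 2031.
Applicant Delay Offset: −201 days → 9 May 2031.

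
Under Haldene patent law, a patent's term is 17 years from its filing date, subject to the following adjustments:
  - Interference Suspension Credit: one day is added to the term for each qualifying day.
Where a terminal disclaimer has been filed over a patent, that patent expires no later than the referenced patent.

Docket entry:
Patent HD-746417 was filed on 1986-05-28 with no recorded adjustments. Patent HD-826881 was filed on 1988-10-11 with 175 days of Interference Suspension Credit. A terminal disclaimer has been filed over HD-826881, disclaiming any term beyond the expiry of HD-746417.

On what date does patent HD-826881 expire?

2003-05-28

Natural term of HD-826881:
  Base: filing + 17 years → 11 October 2005.
  Interference Suspension Credit: +175 days → 4 April 2006.
Expiry of referenced patent HD-746417:
  Base: filing + 17 years → 28 May 2003.
Terminal disclaimer: HD-826881 expires on the earlier of 4 April 2006 and 28 May 2003.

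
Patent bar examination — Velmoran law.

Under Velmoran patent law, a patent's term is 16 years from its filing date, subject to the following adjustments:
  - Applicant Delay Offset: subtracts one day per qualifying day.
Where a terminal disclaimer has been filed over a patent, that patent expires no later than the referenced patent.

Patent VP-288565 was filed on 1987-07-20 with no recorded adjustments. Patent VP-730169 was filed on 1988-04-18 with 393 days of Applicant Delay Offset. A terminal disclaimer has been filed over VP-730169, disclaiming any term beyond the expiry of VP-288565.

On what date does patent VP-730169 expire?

March 22, 2003

Natural term of VP-730169:
  Base: filing + 16 years → 18 April 2004.
  Applicant Delay Offset: −393 days → 22 March 2003.
Expiry of referenced patent VP-288565:
  Base: filing + 16 years → 20 July 2003.
Terminal disclaimer: VP-730169 expires on the earlier of 22 March 2003 and 20 July 2003.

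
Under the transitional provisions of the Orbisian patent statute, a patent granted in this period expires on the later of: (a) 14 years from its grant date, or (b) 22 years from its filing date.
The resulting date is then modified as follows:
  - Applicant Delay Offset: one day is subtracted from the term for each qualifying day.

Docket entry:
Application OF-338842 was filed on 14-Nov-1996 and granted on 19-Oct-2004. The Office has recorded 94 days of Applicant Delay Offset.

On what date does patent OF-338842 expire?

2018-08-12

(a) grant + 14 years → 19 October 2018.
(b) filing + 22 years → 14 November 2018.
Later of the two: 14 November 2018.
Applicant Delay Offset: −94 days → 12 August 2018.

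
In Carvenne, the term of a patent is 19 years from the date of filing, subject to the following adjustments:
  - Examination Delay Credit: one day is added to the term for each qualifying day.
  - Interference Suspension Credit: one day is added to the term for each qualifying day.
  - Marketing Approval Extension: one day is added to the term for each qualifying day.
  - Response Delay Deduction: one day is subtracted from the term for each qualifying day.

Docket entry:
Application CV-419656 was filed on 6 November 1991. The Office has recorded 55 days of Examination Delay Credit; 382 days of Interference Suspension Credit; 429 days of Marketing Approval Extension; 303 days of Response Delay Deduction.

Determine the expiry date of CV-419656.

Base term: filing date + 19 years → 6 November 2010.
Examination Delay Credit: +55 days → 31 December 2010.
Interference Suspension Credit: +382 days → 17 January 2012.
Marketing Approval Extension: +429 days → 21 March 2013.
Response Delay Deduction: −303 days → 22 May 2012.

2012-05-22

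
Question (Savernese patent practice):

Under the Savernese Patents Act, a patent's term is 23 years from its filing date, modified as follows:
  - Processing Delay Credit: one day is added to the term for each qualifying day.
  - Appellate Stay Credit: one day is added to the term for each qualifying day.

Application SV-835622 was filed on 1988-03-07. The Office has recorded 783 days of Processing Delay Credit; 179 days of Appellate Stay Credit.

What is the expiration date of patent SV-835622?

October 24, 2013

Base term: filing date + 23 years → 7 March 2011.
Processing Delay Credit: +783 days → 28 April 2013.
Appellate Stay Credit: +179 days → 24 October 2013.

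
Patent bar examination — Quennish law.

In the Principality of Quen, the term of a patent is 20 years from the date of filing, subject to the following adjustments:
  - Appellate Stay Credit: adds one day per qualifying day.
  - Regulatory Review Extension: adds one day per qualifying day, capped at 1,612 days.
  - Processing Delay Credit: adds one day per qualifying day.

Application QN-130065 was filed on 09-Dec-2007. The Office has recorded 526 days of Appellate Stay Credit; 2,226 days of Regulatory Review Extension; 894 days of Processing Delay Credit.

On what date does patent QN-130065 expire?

2036-03-28

Base term: filing date + 20 years → 9 December 2027.
Appellate Stay Credit: +526 days → 18 May 2029.
Regulatory Review Extension: 2226 days claimed exceeds the 1612-day cap, so +1612 days → 16 October 2033.
Processing Delay Credit: +894 days → 28 March 2036.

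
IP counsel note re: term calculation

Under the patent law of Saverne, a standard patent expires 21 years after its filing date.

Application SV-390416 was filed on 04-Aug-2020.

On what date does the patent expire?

Filing date + 21 years → 4 August 2041.

2041-08-04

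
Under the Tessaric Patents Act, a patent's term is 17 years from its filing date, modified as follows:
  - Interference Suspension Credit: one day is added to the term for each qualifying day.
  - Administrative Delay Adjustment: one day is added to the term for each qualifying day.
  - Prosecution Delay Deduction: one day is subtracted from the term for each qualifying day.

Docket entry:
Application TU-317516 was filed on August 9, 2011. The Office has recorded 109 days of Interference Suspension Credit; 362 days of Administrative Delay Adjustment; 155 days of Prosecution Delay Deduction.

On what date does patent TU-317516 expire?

Base term: filing date + 17 years → 9 August 2028.
Interference Suspension Credit: +109 days → 26 November 2028.
Administrative Delay Adjustment: +362 days → 23 November 2029.
Prosecution Delay Deduction: −155 days → 21 June 2029.

2029-06-21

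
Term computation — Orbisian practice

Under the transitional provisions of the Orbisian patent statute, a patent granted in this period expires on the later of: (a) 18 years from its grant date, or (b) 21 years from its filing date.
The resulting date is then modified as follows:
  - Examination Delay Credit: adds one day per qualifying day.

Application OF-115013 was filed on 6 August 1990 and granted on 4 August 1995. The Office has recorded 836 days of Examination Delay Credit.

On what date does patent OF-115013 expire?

2015-11-18

(a) grant + 18 years → 4 August 2013.
(b) filing + 21 years → 6 August 2011.
Later of the two: 4 August 2013.
Examination Delay Credit: +836 days → 18 November 2015.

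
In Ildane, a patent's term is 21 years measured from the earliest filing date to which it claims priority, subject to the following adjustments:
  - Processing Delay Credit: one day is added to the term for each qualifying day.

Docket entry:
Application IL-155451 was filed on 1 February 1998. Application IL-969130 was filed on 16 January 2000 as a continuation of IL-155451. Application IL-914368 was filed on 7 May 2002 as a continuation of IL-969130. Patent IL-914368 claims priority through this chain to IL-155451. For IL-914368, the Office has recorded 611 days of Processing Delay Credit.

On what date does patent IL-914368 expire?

Earliest priority filing: 1 February 1998.
Base term: 1 February 1998 + 21 years → 1 February 2019.
Processing Delay Credit: +611 days → 4 October 2020.

2020-10-04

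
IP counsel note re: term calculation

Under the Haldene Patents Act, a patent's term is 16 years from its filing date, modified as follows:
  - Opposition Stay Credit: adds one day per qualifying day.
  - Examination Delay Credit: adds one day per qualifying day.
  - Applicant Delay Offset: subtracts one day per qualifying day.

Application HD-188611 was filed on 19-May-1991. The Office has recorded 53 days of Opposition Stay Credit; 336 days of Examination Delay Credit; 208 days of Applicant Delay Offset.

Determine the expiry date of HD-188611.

Base term: filing date + 16 years → 19 May 2007.
Opposition Stay Credit: +53 days → 11 July 2007.
Examination Delay Credit: +336 days → 11 June 2008.
Applicant Delay Offset: −208 days → 16 November 2007.

2007-11-16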